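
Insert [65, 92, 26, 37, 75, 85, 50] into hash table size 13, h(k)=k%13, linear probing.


Insert 65: h=0 -> slot 0
Insert 92: h=1 -> slot 1
Insert 26: h=0, 2 probes -> slot 2
Insert 37: h=11 -> slot 11
Insert 75: h=10 -> slot 10
Insert 85: h=7 -> slot 7
Insert 50: h=11, 1 probes -> slot 12

Table: [65, 92, 26, None, None, None, None, 85, None, None, 75, 37, 50]


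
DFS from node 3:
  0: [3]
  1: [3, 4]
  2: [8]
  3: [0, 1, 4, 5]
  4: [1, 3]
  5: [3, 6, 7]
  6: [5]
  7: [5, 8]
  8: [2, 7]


Visit 3, push [5, 4, 1, 0]
Visit 0, push []
Visit 1, push [4]
Visit 4, push []
Visit 5, push [7, 6]
Visit 6, push []
Visit 7, push [8]
Visit 8, push [2]
Visit 2, push []

DFS order: [3, 0, 1, 4, 5, 6, 7, 8, 2]


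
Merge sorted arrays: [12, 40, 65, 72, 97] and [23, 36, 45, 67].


Take 12 from A
Take 23 from B
Take 36 from B
Take 40 from A
Take 45 from B
Take 65 from A
Take 67 from B

Merged: [12, 23, 36, 40, 45, 65, 67, 72, 97]


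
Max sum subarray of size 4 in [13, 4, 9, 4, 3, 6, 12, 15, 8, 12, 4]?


[0:4]: 30
[1:5]: 20
[2:6]: 22
[3:7]: 25
[4:8]: 36
[5:9]: 41
[6:10]: 47
[7:11]: 39

Max: 47 at [6:10]


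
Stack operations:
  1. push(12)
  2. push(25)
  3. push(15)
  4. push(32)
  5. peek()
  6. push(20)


push(12) -> [12]
push(25) -> [12, 25]
push(15) -> [12, 25, 15]
push(32) -> [12, 25, 15, 32]
peek()->32
push(20) -> [12, 25, 15, 32, 20]

Final stack: [12, 25, 15, 32, 20]


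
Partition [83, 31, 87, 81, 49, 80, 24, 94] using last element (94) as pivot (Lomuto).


Pivot: 94
  83 <= 94: advance i (no swap)
  31 <= 94: advance i (no swap)
  87 <= 94: advance i (no swap)
  81 <= 94: advance i (no swap)
  49 <= 94: advance i (no swap)
  80 <= 94: advance i (no swap)
  24 <= 94: advance i (no swap)
Place pivot at 7: [83, 31, 87, 81, 49, 80, 24, 94]

Partitioned: [83, 31, 87, 81, 49, 80, 24, 94]


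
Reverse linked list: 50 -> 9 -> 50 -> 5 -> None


Step 1: curr=50, set curr.next=prev(None) | reversed so far: 50
Step 2: curr=9, set curr.next=prev(50) | reversed so far: 9 -> 50
Step 3: curr=50, set curr.next=prev(9) | reversed so far: 50 -> 9 -> 50
Step 4: curr=5, set curr.next=prev(50) | reversed so far: 5 -> 50 -> 9 -> 50

5 -> 50 -> 9 -> 50 -> None


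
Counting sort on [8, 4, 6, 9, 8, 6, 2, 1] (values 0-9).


Input: [8, 4, 6, 9, 8, 6, 2, 1]
Counts: [0, 1, 1, 0, 1, 0, 2, 0, 2, 1]

Sorted: [1, 2, 4, 6, 6, 8, 8, 9]


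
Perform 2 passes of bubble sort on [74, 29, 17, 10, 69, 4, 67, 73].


Initial: [74, 29, 17, 10, 69, 4, 67, 73]
Pass 1: [29, 17, 10, 69, 4, 67, 73, 74] (7 swaps)
Pass 2: [17, 10, 29, 4, 67, 69, 73, 74] (4 swaps)

After 2 passes: [17, 10, 29, 4, 67, 69, 73, 74]


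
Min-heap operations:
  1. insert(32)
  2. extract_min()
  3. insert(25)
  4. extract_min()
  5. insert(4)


insert(32) -> [32]
extract_min()->32, []
insert(25) -> [25]
extract_min()->25, []
insert(4) -> [4]

Final heap: [4]


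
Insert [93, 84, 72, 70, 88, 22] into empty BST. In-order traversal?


Insert 93: root
Insert 84: L from 93
Insert 72: L from 93 -> L from 84
Insert 70: L from 93 -> L from 84 -> L from 72
Insert 88: L from 93 -> R from 84
Insert 22: L from 93 -> L from 84 -> L from 72 -> L from 70

In-order: [22, 70, 72, 84, 88, 93]


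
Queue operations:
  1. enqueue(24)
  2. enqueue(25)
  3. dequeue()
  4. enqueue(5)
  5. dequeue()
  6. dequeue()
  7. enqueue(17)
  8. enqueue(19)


enqueue(24) -> [24]
enqueue(25) -> [24, 25]
dequeue()->24, [25]
enqueue(5) -> [25, 5]
dequeue()->25, [5]
dequeue()->5, []
enqueue(17) -> [17]
enqueue(19) -> [17, 19]

Final queue: [17, 19]


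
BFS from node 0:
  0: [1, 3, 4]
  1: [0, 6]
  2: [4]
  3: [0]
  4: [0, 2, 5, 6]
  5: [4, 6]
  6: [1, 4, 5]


Visit 0, enqueue [1, 3, 4]
Visit 1, enqueue [6]
Visit 3, enqueue []
Visit 4, enqueue [2, 5]
Visit 6, enqueue []
Visit 2, enqueue []
Visit 5, enqueue []

BFS order: [0, 1, 3, 4, 6, 2, 5]


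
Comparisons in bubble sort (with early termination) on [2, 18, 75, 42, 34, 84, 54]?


Algorithm: bubble sort (with early termination)
Input: [2, 18, 75, 42, 34, 84, 54]
Sorted: [2, 18, 34, 42, 54, 75, 84]

15


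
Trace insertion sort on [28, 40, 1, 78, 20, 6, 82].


Initial: [28, 40, 1, 78, 20, 6, 82]
Insert 40: [28, 40, 1, 78, 20, 6, 82]
Insert 1: [1, 28, 40, 78, 20, 6, 82]
Insert 78: [1, 28, 40, 78, 20, 6, 82]
Insert 20: [1, 20, 28, 40, 78, 6, 82]
Insert 6: [1, 6, 20, 28, 40, 78, 82]
Insert 82: [1, 6, 20, 28, 40, 78, 82]

Sorted: [1, 6, 20, 28, 40, 78, 82]


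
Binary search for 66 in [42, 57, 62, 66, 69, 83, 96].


Step 1: lo=0, hi=6, mid=3, val=66

Found at index 3


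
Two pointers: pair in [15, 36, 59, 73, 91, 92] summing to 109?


lo=0(15)+hi=5(92)=107
lo=1(36)+hi=5(92)=128
lo=1(36)+hi=4(91)=127
lo=1(36)+hi=3(73)=109

Yes: 36+73=109


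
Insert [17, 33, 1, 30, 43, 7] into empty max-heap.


Insert 17: [17]
Insert 33: [33, 17]
Insert 1: [33, 17, 1]
Insert 30: [33, 30, 1, 17]
Insert 43: [43, 33, 1, 17, 30]
Insert 7: [43, 33, 7, 17, 30, 1]

Final heap: [43, 33, 7, 17, 30, 1]


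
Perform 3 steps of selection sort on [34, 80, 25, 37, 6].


Initial: [34, 80, 25, 37, 6]
Step 1: min=6 at 4
  Swap: [6, 80, 25, 37, 34]
Step 2: min=25 at 2
  Swap: [6, 25, 80, 37, 34]
Step 3: min=34 at 4
  Swap: [6, 25, 34, 37, 80]

After 3 steps: [6, 25, 34, 37, 80]


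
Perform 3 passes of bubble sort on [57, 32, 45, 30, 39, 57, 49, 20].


Initial: [57, 32, 45, 30, 39, 57, 49, 20]
Pass 1: [32, 45, 30, 39, 57, 49, 20, 57] (6 swaps)
Pass 2: [32, 30, 39, 45, 49, 20, 57, 57] (4 swaps)
Pass 3: [30, 32, 39, 45, 20, 49, 57, 57] (2 swaps)

After 3 passes: [30, 32, 39, 45, 20, 49, 57, 57]


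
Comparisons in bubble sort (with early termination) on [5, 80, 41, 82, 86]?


Algorithm: bubble sort (with early termination)
Input: [5, 80, 41, 82, 86]
Sorted: [5, 41, 80, 82, 86]

7


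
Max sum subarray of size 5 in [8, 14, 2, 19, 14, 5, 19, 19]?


[0:5]: 57
[1:6]: 54
[2:7]: 59
[3:8]: 76

Max: 76 at [3:8]


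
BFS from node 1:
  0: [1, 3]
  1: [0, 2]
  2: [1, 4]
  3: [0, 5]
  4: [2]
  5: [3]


Visit 1, enqueue [0, 2]
Visit 0, enqueue [3]
Visit 2, enqueue [4]
Visit 3, enqueue [5]
Visit 4, enqueue []
Visit 5, enqueue []

BFS order: [1, 0, 2, 3, 4, 5]


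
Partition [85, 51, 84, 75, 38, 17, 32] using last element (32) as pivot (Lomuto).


Pivot: 32
  17 <= 32: swap -> [17, 51, 84, 75, 38, 85, 32]
Place pivot at 1: [17, 32, 84, 75, 38, 85, 51]

Partitioned: [17, 32, 84, 75, 38, 85, 51]


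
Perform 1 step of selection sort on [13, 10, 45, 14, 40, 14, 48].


Initial: [13, 10, 45, 14, 40, 14, 48]
Step 1: min=10 at 1
  Swap: [10, 13, 45, 14, 40, 14, 48]

After 1 step: [10, 13, 45, 14, 40, 14, 48]


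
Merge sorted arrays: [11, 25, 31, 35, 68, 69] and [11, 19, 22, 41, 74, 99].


Take 11 from A
Take 11 from B
Take 19 from B
Take 22 from B
Take 25 from A
Take 31 from A
Take 35 from A
Take 41 from B
Take 68 from A
Take 69 from A

Merged: [11, 11, 19, 22, 25, 31, 35, 41, 68, 69, 74, 99]


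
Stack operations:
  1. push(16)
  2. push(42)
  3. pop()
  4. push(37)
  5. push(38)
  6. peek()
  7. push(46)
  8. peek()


push(16) -> [16]
push(42) -> [16, 42]
pop()->42, [16]
push(37) -> [16, 37]
push(38) -> [16, 37, 38]
peek()->38
push(46) -> [16, 37, 38, 46]
peek()->46

Final stack: [16, 37, 38, 46]


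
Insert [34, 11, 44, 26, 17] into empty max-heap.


Insert 34: [34]
Insert 11: [34, 11]
Insert 44: [44, 11, 34]
Insert 26: [44, 26, 34, 11]
Insert 17: [44, 26, 34, 11, 17]

Final heap: [44, 26, 34, 11, 17]


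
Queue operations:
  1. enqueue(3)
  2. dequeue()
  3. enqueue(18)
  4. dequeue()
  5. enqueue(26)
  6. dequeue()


enqueue(3) -> [3]
dequeue()->3, []
enqueue(18) -> [18]
dequeue()->18, []
enqueue(26) -> [26]
dequeue()->26, []

Final queue: []


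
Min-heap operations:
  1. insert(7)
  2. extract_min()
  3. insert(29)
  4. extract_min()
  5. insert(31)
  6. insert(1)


insert(7) -> [7]
extract_min()->7, []
insert(29) -> [29]
extract_min()->29, []
insert(31) -> [31]
insert(1) -> [1, 31]

Final heap: [1, 31]


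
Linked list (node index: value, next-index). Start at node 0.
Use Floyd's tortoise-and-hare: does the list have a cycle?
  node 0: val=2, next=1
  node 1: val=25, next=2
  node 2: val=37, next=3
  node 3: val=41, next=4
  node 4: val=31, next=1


Floyd's tortoise (slow, +1) and hare (fast, +2):
  init: slow=0, fast=0
  step 1: slow=1, fast=2
  step 2: slow=2, fast=4
  step 3: slow=3, fast=2
  step 4: slow=4, fast=4
  slow == fast at node 4: cycle detected

Cycle: yes


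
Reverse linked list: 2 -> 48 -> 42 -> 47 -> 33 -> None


Step 1: curr=2, set curr.next=prev(None) | reversed so far: 2
Step 2: curr=48, set curr.next=prev(2) | reversed so far: 48 -> 2
Step 3: curr=42, set curr.next=prev(48) | reversed so far: 42 -> 48 -> 2
Step 4: curr=47, set curr.next=prev(42) | reversed so far: 47 -> 42 -> 48 -> 2
Step 5: curr=33, set curr.next=prev(47) | reversed so far: 33 -> 47 -> 42 -> 48 -> 2

33 -> 47 -> 42 -> 48 -> 2 -> None


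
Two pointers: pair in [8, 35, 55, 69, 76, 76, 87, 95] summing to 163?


lo=0(8)+hi=7(95)=103
lo=1(35)+hi=7(95)=130
lo=2(55)+hi=7(95)=150
lo=3(69)+hi=7(95)=164
lo=3(69)+hi=6(87)=156
lo=4(76)+hi=6(87)=163

Yes: 76+87=163


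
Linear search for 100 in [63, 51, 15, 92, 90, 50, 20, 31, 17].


i=0: 63!=100
i=1: 51!=100
i=2: 15!=100
i=3: 92!=100
i=4: 90!=100
i=5: 50!=100
i=6: 20!=100
i=7: 31!=100
i=8: 17!=100

Not found, 9 comps


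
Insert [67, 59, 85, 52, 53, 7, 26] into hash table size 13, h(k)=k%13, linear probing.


Insert 67: h=2 -> slot 2
Insert 59: h=7 -> slot 7
Insert 85: h=7, 1 probes -> slot 8
Insert 52: h=0 -> slot 0
Insert 53: h=1 -> slot 1
Insert 7: h=7, 2 probes -> slot 9
Insert 26: h=0, 3 probes -> slot 3

Table: [52, 53, 67, 26, None, None, None, 59, 85, 7, None, None, None]


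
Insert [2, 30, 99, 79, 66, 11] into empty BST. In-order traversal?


Insert 2: root
Insert 30: R from 2
Insert 99: R from 2 -> R from 30
Insert 79: R from 2 -> R from 30 -> L from 99
Insert 66: R from 2 -> R from 30 -> L from 99 -> L from 79
Insert 11: R from 2 -> L from 30

In-order: [2, 11, 30, 66, 79, 99]


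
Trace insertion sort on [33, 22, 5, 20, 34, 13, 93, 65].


Initial: [33, 22, 5, 20, 34, 13, 93, 65]
Insert 22: [22, 33, 5, 20, 34, 13, 93, 65]
Insert 5: [5, 22, 33, 20, 34, 13, 93, 65]
Insert 20: [5, 20, 22, 33, 34, 13, 93, 65]
Insert 34: [5, 20, 22, 33, 34, 13, 93, 65]
Insert 13: [5, 13, 20, 22, 33, 34, 93, 65]
Insert 93: [5, 13, 20, 22, 33, 34, 93, 65]
Insert 65: [5, 13, 20, 22, 33, 34, 65, 93]

Sorted: [5, 13, 20, 22, 33, 34, 65, 93]


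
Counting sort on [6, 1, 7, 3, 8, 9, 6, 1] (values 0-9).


Input: [6, 1, 7, 3, 8, 9, 6, 1]
Counts: [0, 2, 0, 1, 0, 0, 2, 1, 1, 1]

Sorted: [1, 1, 3, 6, 6, 7, 8, 9]


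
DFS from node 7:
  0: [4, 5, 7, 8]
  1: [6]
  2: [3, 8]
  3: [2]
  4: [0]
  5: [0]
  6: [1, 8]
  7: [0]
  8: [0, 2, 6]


Visit 7, push [0]
Visit 0, push [8, 5, 4]
Visit 4, push []
Visit 5, push []
Visit 8, push [6, 2]
Visit 2, push [3]
Visit 3, push []
Visit 6, push [1]
Visit 1, push []

DFS order: [7, 0, 4, 5, 8, 2, 3, 6, 1]


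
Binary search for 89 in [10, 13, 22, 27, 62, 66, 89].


Step 1: lo=0, hi=6, mid=3, val=27
Step 2: lo=4, hi=6, mid=5, val=66
Step 3: lo=6, hi=6, mid=6, val=89

Found at index 6


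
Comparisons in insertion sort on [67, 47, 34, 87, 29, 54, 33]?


Algorithm: insertion sort
Input: [67, 47, 34, 87, 29, 54, 33]
Sorted: [29, 33, 34, 47, 54, 67, 87]

17


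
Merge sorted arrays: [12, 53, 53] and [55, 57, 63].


Take 12 from A
Take 53 from A
Take 53 from A

Merged: [12, 53, 53, 55, 57, 63]


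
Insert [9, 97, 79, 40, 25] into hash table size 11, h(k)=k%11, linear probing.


Insert 9: h=9 -> slot 9
Insert 97: h=9, 1 probes -> slot 10
Insert 79: h=2 -> slot 2
Insert 40: h=7 -> slot 7
Insert 25: h=3 -> slot 3

Table: [None, None, 79, 25, None, None, None, 40, None, 9, 97]


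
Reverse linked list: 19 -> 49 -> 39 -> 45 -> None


Step 1: curr=19, set curr.next=prev(None) | reversed so far: 19
Step 2: curr=49, set curr.next=prev(19) | reversed so far: 49 -> 19
Step 3: curr=39, set curr.next=prev(49) | reversed so far: 39 -> 49 -> 19
Step 4: curr=45, set curr.next=prev(39) | reversed so far: 45 -> 39 -> 49 -> 19

45 -> 39 -> 49 -> 19 -> None


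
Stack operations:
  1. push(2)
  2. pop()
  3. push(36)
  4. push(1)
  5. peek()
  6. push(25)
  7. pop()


push(2) -> [2]
pop()->2, []
push(36) -> [36]
push(1) -> [36, 1]
peek()->1
push(25) -> [36, 1, 25]
pop()->25, [36, 1]

Final stack: [36, 1]


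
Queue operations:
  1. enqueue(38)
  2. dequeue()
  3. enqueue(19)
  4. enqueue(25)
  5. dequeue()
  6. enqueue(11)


enqueue(38) -> [38]
dequeue()->38, []
enqueue(19) -> [19]
enqueue(25) -> [19, 25]
dequeue()->19, [25]
enqueue(11) -> [25, 11]

Final queue: [25, 11]


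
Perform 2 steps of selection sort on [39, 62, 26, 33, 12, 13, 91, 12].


Initial: [39, 62, 26, 33, 12, 13, 91, 12]
Step 1: min=12 at 4
  Swap: [12, 62, 26, 33, 39, 13, 91, 12]
Step 2: min=12 at 7
  Swap: [12, 12, 26, 33, 39, 13, 91, 62]

After 2 steps: [12, 12, 26, 33, 39, 13, 91, 62]


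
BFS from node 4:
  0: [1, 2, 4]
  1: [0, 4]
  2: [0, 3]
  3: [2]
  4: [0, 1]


Visit 4, enqueue [0, 1]
Visit 0, enqueue [2]
Visit 1, enqueue []
Visit 2, enqueue [3]
Visit 3, enqueue []

BFS order: [4, 0, 1, 2, 3]


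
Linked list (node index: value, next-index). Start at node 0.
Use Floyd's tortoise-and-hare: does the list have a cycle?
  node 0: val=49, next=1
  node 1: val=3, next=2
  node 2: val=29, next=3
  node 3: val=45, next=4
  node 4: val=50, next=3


Floyd's tortoise (slow, +1) and hare (fast, +2):
  init: slow=0, fast=0
  step 1: slow=1, fast=2
  step 2: slow=2, fast=4
  step 3: slow=3, fast=4
  step 4: slow=4, fast=4
  slow == fast at node 4: cycle detected

Cycle: yes


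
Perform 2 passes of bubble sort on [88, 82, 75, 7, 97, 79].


Initial: [88, 82, 75, 7, 97, 79]
Pass 1: [82, 75, 7, 88, 79, 97] (4 swaps)
Pass 2: [75, 7, 82, 79, 88, 97] (3 swaps)

After 2 passes: [75, 7, 82, 79, 88, 97]


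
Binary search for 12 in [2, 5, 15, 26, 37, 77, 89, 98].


Step 1: lo=0, hi=7, mid=3, val=26
Step 2: lo=0, hi=2, mid=1, val=5
Step 3: lo=2, hi=2, mid=2, val=15

Not found


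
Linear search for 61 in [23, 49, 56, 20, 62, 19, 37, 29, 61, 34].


i=0: 23!=61
i=1: 49!=61
i=2: 56!=61
i=3: 20!=61
i=4: 62!=61
i=5: 19!=61
i=6: 37!=61
i=7: 29!=61
i=8: 61==61 found!

Found at 8, 9 comps


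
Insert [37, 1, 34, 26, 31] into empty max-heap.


Insert 37: [37]
Insert 1: [37, 1]
Insert 34: [37, 1, 34]
Insert 26: [37, 26, 34, 1]
Insert 31: [37, 31, 34, 1, 26]

Final heap: [37, 31, 34, 1, 26]


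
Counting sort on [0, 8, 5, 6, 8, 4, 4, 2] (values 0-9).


Input: [0, 8, 5, 6, 8, 4, 4, 2]
Counts: [1, 0, 1, 0, 2, 1, 1, 0, 2, 0]

Sorted: [0, 2, 4, 4, 5, 6, 8, 8]


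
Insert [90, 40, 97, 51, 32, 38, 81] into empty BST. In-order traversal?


Insert 90: root
Insert 40: L from 90
Insert 97: R from 90
Insert 51: L from 90 -> R from 40
Insert 32: L from 90 -> L from 40
Insert 38: L from 90 -> L from 40 -> R from 32
Insert 81: L from 90 -> R from 40 -> R from 51

In-order: [32, 38, 40, 51, 81, 90, 97]


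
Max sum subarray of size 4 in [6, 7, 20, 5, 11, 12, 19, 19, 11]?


[0:4]: 38
[1:5]: 43
[2:6]: 48
[3:7]: 47
[4:8]: 61
[5:9]: 61

Max: 61 at [4:8]


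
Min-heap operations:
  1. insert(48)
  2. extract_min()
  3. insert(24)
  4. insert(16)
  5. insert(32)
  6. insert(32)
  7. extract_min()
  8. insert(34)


insert(48) -> [48]
extract_min()->48, []
insert(24) -> [24]
insert(16) -> [16, 24]
insert(32) -> [16, 24, 32]
insert(32) -> [16, 24, 32, 32]
extract_min()->16, [24, 32, 32]
insert(34) -> [24, 32, 32, 34]

Final heap: [24, 32, 32, 34]


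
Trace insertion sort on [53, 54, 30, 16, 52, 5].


Initial: [53, 54, 30, 16, 52, 5]
Insert 54: [53, 54, 30, 16, 52, 5]
Insert 30: [30, 53, 54, 16, 52, 5]
Insert 16: [16, 30, 53, 54, 52, 5]
Insert 52: [16, 30, 52, 53, 54, 5]
Insert 5: [5, 16, 30, 52, 53, 54]

Sorted: [5, 16, 30, 52, 53, 54]


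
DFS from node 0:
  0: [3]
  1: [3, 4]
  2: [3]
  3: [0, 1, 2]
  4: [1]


Visit 0, push [3]
Visit 3, push [2, 1]
Visit 1, push [4]
Visit 4, push []
Visit 2, push []

DFS order: [0, 3, 1, 4, 2]


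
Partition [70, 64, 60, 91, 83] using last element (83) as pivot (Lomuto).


Pivot: 83
  70 <= 83: advance i (no swap)
  64 <= 83: advance i (no swap)
  60 <= 83: advance i (no swap)
Place pivot at 3: [70, 64, 60, 83, 91]

Partitioned: [70, 64, 60, 83, 91]


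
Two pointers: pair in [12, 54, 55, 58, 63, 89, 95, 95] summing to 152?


lo=0(12)+hi=7(95)=107
lo=1(54)+hi=7(95)=149
lo=2(55)+hi=7(95)=150
lo=3(58)+hi=7(95)=153
lo=3(58)+hi=6(95)=153
lo=3(58)+hi=5(89)=147
lo=4(63)+hi=5(89)=152

Yes: 63+89=152


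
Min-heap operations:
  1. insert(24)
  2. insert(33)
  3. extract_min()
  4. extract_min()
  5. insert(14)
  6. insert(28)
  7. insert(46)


insert(24) -> [24]
insert(33) -> [24, 33]
extract_min()->24, [33]
extract_min()->33, []
insert(14) -> [14]
insert(28) -> [14, 28]
insert(46) -> [14, 28, 46]

Final heap: [14, 28, 46]


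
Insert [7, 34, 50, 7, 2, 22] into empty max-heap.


Insert 7: [7]
Insert 34: [34, 7]
Insert 50: [50, 7, 34]
Insert 7: [50, 7, 34, 7]
Insert 2: [50, 7, 34, 7, 2]
Insert 22: [50, 7, 34, 7, 2, 22]

Final heap: [50, 7, 34, 7, 2, 22]


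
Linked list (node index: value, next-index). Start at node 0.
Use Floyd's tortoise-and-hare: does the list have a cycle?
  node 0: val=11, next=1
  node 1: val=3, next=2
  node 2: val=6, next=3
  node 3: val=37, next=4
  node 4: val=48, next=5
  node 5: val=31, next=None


Floyd's tortoise (slow, +1) and hare (fast, +2):
  init: slow=0, fast=0
  step 1: slow=1, fast=2
  step 2: slow=2, fast=4
  step 3: fast 4->5->None, no cycle

Cycle: no


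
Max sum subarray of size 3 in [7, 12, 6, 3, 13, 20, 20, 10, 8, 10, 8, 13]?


[0:3]: 25
[1:4]: 21
[2:5]: 22
[3:6]: 36
[4:7]: 53
[5:8]: 50
[6:9]: 38
[7:10]: 28
[8:11]: 26
[9:12]: 31

Max: 53 at [4:7]


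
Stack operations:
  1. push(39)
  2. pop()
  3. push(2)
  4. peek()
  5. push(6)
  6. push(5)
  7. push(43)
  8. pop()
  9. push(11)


push(39) -> [39]
pop()->39, []
push(2) -> [2]
peek()->2
push(6) -> [2, 6]
push(5) -> [2, 6, 5]
push(43) -> [2, 6, 5, 43]
pop()->43, [2, 6, 5]
push(11) -> [2, 6, 5, 11]

Final stack: [2, 6, 5, 11]


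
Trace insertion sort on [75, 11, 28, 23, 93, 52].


Initial: [75, 11, 28, 23, 93, 52]
Insert 11: [11, 75, 28, 23, 93, 52]
Insert 28: [11, 28, 75, 23, 93, 52]
Insert 23: [11, 23, 28, 75, 93, 52]
Insert 93: [11, 23, 28, 75, 93, 52]
Insert 52: [11, 23, 28, 52, 75, 93]

Sorted: [11, 23, 28, 52, 75, 93]


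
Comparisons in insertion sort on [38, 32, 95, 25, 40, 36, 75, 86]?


Algorithm: insertion sort
Input: [38, 32, 95, 25, 40, 36, 75, 86]
Sorted: [25, 32, 36, 38, 40, 75, 86, 95]

15


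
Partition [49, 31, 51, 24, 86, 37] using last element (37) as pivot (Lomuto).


Pivot: 37
  31 <= 37: swap -> [31, 49, 51, 24, 86, 37]
  24 <= 37: swap -> [31, 24, 51, 49, 86, 37]
Place pivot at 2: [31, 24, 37, 49, 86, 51]

Partitioned: [31, 24, 37, 49, 86, 51]


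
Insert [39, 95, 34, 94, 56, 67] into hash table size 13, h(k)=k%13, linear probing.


Insert 39: h=0 -> slot 0
Insert 95: h=4 -> slot 4
Insert 34: h=8 -> slot 8
Insert 94: h=3 -> slot 3
Insert 56: h=4, 1 probes -> slot 5
Insert 67: h=2 -> slot 2

Table: [39, None, 67, 94, 95, 56, None, None, 34, None, None, None, None]


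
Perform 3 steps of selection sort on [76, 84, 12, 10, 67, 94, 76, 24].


Initial: [76, 84, 12, 10, 67, 94, 76, 24]
Step 1: min=10 at 3
  Swap: [10, 84, 12, 76, 67, 94, 76, 24]
Step 2: min=12 at 2
  Swap: [10, 12, 84, 76, 67, 94, 76, 24]
Step 3: min=24 at 7
  Swap: [10, 12, 24, 76, 67, 94, 76, 84]

After 3 steps: [10, 12, 24, 76, 67, 94, 76, 84]


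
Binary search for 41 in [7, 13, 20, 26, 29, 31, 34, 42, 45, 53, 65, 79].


Step 1: lo=0, hi=11, mid=5, val=31
Step 2: lo=6, hi=11, mid=8, val=45
Step 3: lo=6, hi=7, mid=6, val=34
Step 4: lo=7, hi=7, mid=7, val=42

Not found


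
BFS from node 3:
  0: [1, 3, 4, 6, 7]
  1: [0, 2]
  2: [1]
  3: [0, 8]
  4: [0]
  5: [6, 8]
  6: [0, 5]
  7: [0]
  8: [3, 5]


Visit 3, enqueue [0, 8]
Visit 0, enqueue [1, 4, 6, 7]
Visit 8, enqueue [5]
Visit 1, enqueue [2]
Visit 4, enqueue []
Visit 6, enqueue []
Visit 7, enqueue []
Visit 5, enqueue []
Visit 2, enqueue []

BFS order: [3, 0, 8, 1, 4, 6, 7, 5, 2]


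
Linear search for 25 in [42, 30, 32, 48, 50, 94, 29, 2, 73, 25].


i=0: 42!=25
i=1: 30!=25
i=2: 32!=25
i=3: 48!=25
i=4: 50!=25
i=5: 94!=25
i=6: 29!=25
i=7: 2!=25
i=8: 73!=25
i=9: 25==25 found!

Found at 9, 10 comps


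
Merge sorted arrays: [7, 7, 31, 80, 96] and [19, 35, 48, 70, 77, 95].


Take 7 from A
Take 7 from A
Take 19 from B
Take 31 from A
Take 35 from B
Take 48 from B
Take 70 from B
Take 77 from B
Take 80 from A
Take 95 from B

Merged: [7, 7, 19, 31, 35, 48, 70, 77, 80, 95, 96]


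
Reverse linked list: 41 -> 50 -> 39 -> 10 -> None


Step 1: curr=41, set curr.next=prev(None) | reversed so far: 41
Step 2: curr=50, set curr.next=prev(41) | reversed so far: 50 -> 41
Step 3: curr=39, set curr.next=prev(50) | reversed so far: 39 -> 50 -> 41
Step 4: curr=10, set curr.next=prev(39) | reversed so far: 10 -> 39 -> 50 -> 41

10 -> 39 -> 50 -> 41 -> None


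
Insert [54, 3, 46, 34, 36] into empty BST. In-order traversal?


Insert 54: root
Insert 3: L from 54
Insert 46: L from 54 -> R from 3
Insert 34: L from 54 -> R from 3 -> L from 46
Insert 36: L from 54 -> R from 3 -> L from 46 -> R from 34

In-order: [3, 34, 36, 46, 54]


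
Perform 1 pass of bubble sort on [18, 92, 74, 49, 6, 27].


Initial: [18, 92, 74, 49, 6, 27]
Pass 1: [18, 74, 49, 6, 27, 92] (4 swaps)

After 1 pass: [18, 74, 49, 6, 27, 92]


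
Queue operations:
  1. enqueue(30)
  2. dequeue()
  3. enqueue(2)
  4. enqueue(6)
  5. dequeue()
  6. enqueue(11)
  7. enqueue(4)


enqueue(30) -> [30]
dequeue()->30, []
enqueue(2) -> [2]
enqueue(6) -> [2, 6]
dequeue()->2, [6]
enqueue(11) -> [6, 11]
enqueue(4) -> [6, 11, 4]

Final queue: [6, 11, 4]


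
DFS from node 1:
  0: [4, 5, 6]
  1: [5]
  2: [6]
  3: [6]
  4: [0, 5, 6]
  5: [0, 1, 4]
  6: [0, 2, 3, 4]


Visit 1, push [5]
Visit 5, push [4, 0]
Visit 0, push [6, 4]
Visit 4, push [6]
Visit 6, push [3, 2]
Visit 2, push []
Visit 3, push []

DFS order: [1, 5, 0, 4, 6, 2, 3]


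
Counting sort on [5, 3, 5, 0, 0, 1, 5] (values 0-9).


Input: [5, 3, 5, 0, 0, 1, 5]
Counts: [2, 1, 0, 1, 0, 3, 0, 0, 0, 0]

Sorted: [0, 0, 1, 3, 5, 5, 5]


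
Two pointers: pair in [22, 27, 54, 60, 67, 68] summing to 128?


lo=0(22)+hi=5(68)=90
lo=1(27)+hi=5(68)=95
lo=2(54)+hi=5(68)=122
lo=3(60)+hi=5(68)=128

Yes: 60+68=128


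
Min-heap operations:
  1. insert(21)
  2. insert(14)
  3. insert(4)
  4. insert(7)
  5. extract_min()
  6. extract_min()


insert(21) -> [21]
insert(14) -> [14, 21]
insert(4) -> [4, 21, 14]
insert(7) -> [4, 7, 14, 21]
extract_min()->4, [7, 21, 14]
extract_min()->7, [14, 21]

Final heap: [14, 21]


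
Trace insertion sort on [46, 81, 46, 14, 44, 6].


Initial: [46, 81, 46, 14, 44, 6]
Insert 81: [46, 81, 46, 14, 44, 6]
Insert 46: [46, 46, 81, 14, 44, 6]
Insert 14: [14, 46, 46, 81, 44, 6]
Insert 44: [14, 44, 46, 46, 81, 6]
Insert 6: [6, 14, 44, 46, 46, 81]

Sorted: [6, 14, 44, 46, 46, 81]


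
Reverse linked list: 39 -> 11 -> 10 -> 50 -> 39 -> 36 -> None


Step 1: curr=39, set curr.next=prev(None) | reversed so far: 39
Step 2: curr=11, set curr.next=prev(39) | reversed so far: 11 -> 39
Step 3: curr=10, set curr.next=prev(11) | reversed so far: 10 -> 11 -> 39
Step 4: curr=50, set curr.next=prev(10) | reversed so far: 50 -> 10 -> 11 -> 39
Step 5: curr=39, set curr.next=prev(50) | reversed so far: 39 -> 50 -> 10 -> 11 -> 39
Step 6: curr=36, set curr.next=prev(39) | reversed so far: 36 -> 39 -> 50 -> 10 -> 11 -> 39

36 -> 39 -> 50 -> 10 -> 11 -> 39 -> None


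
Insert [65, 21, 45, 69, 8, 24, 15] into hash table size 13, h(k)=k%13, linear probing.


Insert 65: h=0 -> slot 0
Insert 21: h=8 -> slot 8
Insert 45: h=6 -> slot 6
Insert 69: h=4 -> slot 4
Insert 8: h=8, 1 probes -> slot 9
Insert 24: h=11 -> slot 11
Insert 15: h=2 -> slot 2

Table: [65, None, 15, None, 69, None, 45, None, 21, 8, None, 24, None]


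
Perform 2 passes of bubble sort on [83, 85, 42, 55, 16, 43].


Initial: [83, 85, 42, 55, 16, 43]
Pass 1: [83, 42, 55, 16, 43, 85] (4 swaps)
Pass 2: [42, 55, 16, 43, 83, 85] (4 swaps)

After 2 passes: [42, 55, 16, 43, 83, 85]


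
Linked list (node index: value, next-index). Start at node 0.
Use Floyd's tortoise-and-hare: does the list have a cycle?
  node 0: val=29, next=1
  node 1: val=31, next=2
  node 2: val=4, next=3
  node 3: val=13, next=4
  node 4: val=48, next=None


Floyd's tortoise (slow, +1) and hare (fast, +2):
  init: slow=0, fast=0
  step 1: slow=1, fast=2
  step 2: slow=2, fast=4
  step 3: fast -> None, no cycle

Cycle: no


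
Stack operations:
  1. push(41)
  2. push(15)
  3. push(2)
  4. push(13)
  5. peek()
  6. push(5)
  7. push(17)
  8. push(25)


push(41) -> [41]
push(15) -> [41, 15]
push(2) -> [41, 15, 2]
push(13) -> [41, 15, 2, 13]
peek()->13
push(5) -> [41, 15, 2, 13, 5]
push(17) -> [41, 15, 2, 13, 5, 17]
push(25) -> [41, 15, 2, 13, 5, 17, 25]

Final stack: [41, 15, 2, 13, 5, 17, 25]


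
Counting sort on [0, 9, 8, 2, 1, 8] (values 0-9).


Input: [0, 9, 8, 2, 1, 8]
Counts: [1, 1, 1, 0, 0, 0, 0, 0, 2, 1]

Sorted: [0, 1, 2, 8, 8, 9]


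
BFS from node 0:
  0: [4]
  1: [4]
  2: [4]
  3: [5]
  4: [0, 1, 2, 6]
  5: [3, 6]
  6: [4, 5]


Visit 0, enqueue [4]
Visit 4, enqueue [1, 2, 6]
Visit 1, enqueue []
Visit 2, enqueue []
Visit 6, enqueue [5]
Visit 5, enqueue [3]
Visit 3, enqueue []

BFS order: [0, 4, 1, 2, 6, 5, 3]


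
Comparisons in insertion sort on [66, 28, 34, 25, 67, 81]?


Algorithm: insertion sort
Input: [66, 28, 34, 25, 67, 81]
Sorted: [25, 28, 34, 66, 67, 81]

8


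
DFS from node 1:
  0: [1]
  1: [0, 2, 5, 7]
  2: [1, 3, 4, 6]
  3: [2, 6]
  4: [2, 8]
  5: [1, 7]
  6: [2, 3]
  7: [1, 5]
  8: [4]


Visit 1, push [7, 5, 2, 0]
Visit 0, push []
Visit 2, push [6, 4, 3]
Visit 3, push [6]
Visit 6, push []
Visit 4, push [8]
Visit 8, push []
Visit 5, push [7]
Visit 7, push []

DFS order: [1, 0, 2, 3, 6, 4, 8, 5, 7]


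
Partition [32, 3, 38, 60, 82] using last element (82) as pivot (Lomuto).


Pivot: 82
  32 <= 82: advance i (no swap)
  3 <= 82: advance i (no swap)
  38 <= 82: advance i (no swap)
  60 <= 82: advance i (no swap)
Place pivot at 4: [32, 3, 38, 60, 82]

Partitioned: [32, 3, 38, 60, 82]


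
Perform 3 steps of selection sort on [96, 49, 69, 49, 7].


Initial: [96, 49, 69, 49, 7]
Step 1: min=7 at 4
  Swap: [7, 49, 69, 49, 96]
Step 2: min=49 at 1
  Swap: [7, 49, 69, 49, 96]
Step 3: min=49 at 3
  Swap: [7, 49, 49, 69, 96]

After 3 steps: [7, 49, 49, 69, 96]


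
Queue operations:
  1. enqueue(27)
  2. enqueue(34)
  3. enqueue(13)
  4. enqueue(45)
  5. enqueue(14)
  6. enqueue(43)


enqueue(27) -> [27]
enqueue(34) -> [27, 34]
enqueue(13) -> [27, 34, 13]
enqueue(45) -> [27, 34, 13, 45]
enqueue(14) -> [27, 34, 13, 45, 14]
enqueue(43) -> [27, 34, 13, 45, 14, 43]

Final queue: [27, 34, 13, 45, 14, 43]


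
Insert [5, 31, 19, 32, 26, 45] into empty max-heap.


Insert 5: [5]
Insert 31: [31, 5]
Insert 19: [31, 5, 19]
Insert 32: [32, 31, 19, 5]
Insert 26: [32, 31, 19, 5, 26]
Insert 45: [45, 31, 32, 5, 26, 19]

Final heap: [45, 31, 32, 5, 26, 19]


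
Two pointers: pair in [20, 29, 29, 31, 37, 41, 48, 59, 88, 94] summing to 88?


lo=0(20)+hi=9(94)=114
lo=0(20)+hi=8(88)=108
lo=0(20)+hi=7(59)=79
lo=1(29)+hi=7(59)=88

Yes: 29+59=88


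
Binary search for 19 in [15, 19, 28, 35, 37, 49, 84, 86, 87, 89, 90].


Step 1: lo=0, hi=10, mid=5, val=49
Step 2: lo=0, hi=4, mid=2, val=28
Step 3: lo=0, hi=1, mid=0, val=15
Step 4: lo=1, hi=1, mid=1, val=19

Found at index 1


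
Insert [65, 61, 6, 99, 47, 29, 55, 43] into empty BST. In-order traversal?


Insert 65: root
Insert 61: L from 65
Insert 6: L from 65 -> L from 61
Insert 99: R from 65
Insert 47: L from 65 -> L from 61 -> R from 6
Insert 29: L from 65 -> L from 61 -> R from 6 -> L from 47
Insert 55: L from 65 -> L from 61 -> R from 6 -> R from 47
Insert 43: L from 65 -> L from 61 -> R from 6 -> L from 47 -> R from 29

In-order: [6, 29, 43, 47, 55, 61, 65, 99]


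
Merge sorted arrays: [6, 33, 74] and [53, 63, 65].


Take 6 from A
Take 33 from A
Take 53 from B
Take 63 from B
Take 65 from B

Merged: [6, 33, 53, 63, 65, 74]


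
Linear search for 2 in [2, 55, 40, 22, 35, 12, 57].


i=0: 2==2 found!

Found at 0, 1 comps


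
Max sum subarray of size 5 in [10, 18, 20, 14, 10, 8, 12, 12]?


[0:5]: 72
[1:6]: 70
[2:7]: 64
[3:8]: 56

Max: 72 at [0:5]


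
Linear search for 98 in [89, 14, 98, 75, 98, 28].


i=0: 89!=98
i=1: 14!=98
i=2: 98==98 found!

Found at 2, 3 comps


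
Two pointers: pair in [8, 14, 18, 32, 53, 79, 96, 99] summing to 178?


lo=0(8)+hi=7(99)=107
lo=1(14)+hi=7(99)=113
lo=2(18)+hi=7(99)=117
lo=3(32)+hi=7(99)=131
lo=4(53)+hi=7(99)=152
lo=5(79)+hi=7(99)=178

Yes: 79+99=178


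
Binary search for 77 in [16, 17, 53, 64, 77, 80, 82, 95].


Step 1: lo=0, hi=7, mid=3, val=64
Step 2: lo=4, hi=7, mid=5, val=80
Step 3: lo=4, hi=4, mid=4, val=77

Found at index 4


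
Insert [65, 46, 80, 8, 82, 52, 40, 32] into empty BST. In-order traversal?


Insert 65: root
Insert 46: L from 65
Insert 80: R from 65
Insert 8: L from 65 -> L from 46
Insert 82: R from 65 -> R from 80
Insert 52: L from 65 -> R from 46
Insert 40: L from 65 -> L from 46 -> R from 8
Insert 32: L from 65 -> L from 46 -> R from 8 -> L from 40

In-order: [8, 32, 40, 46, 52, 65, 80, 82]


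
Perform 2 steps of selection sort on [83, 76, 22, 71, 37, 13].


Initial: [83, 76, 22, 71, 37, 13]
Step 1: min=13 at 5
  Swap: [13, 76, 22, 71, 37, 83]
Step 2: min=22 at 2
  Swap: [13, 22, 76, 71, 37, 83]

After 2 steps: [13, 22, 76, 71, 37, 83]


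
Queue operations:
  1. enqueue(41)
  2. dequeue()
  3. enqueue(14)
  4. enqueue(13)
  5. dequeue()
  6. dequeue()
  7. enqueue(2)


enqueue(41) -> [41]
dequeue()->41, []
enqueue(14) -> [14]
enqueue(13) -> [14, 13]
dequeue()->14, [13]
dequeue()->13, []
enqueue(2) -> [2]

Final queue: [2]


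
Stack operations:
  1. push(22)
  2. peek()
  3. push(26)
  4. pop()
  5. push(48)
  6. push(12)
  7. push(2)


push(22) -> [22]
peek()->22
push(26) -> [22, 26]
pop()->26, [22]
push(48) -> [22, 48]
push(12) -> [22, 48, 12]
push(2) -> [22, 48, 12, 2]

Final stack: [22, 48, 12, 2]


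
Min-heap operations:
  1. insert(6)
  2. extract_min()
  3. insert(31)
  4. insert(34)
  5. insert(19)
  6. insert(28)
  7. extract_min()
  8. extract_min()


insert(6) -> [6]
extract_min()->6, []
insert(31) -> [31]
insert(34) -> [31, 34]
insert(19) -> [19, 34, 31]
insert(28) -> [19, 28, 31, 34]
extract_min()->19, [28, 34, 31]
extract_min()->28, [31, 34]

Final heap: [31, 34]


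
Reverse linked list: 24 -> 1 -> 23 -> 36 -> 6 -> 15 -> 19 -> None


Step 1: curr=24, set curr.next=prev(None) | reversed so far: 24
Step 2: curr=1, set curr.next=prev(24) | reversed so far: 1 -> 24
Step 3: curr=23, set curr.next=prev(1) | reversed so far: 23 -> 1 -> 24
Step 4: curr=36, set curr.next=prev(23) | reversed so far: 36 -> 23 -> 1 -> 24
Step 5: curr=6, set curr.next=prev(36) | reversed so far: 6 -> 36 -> 23 -> 1 -> 24
Step 6: curr=15, set curr.next=prev(6) | reversed so far: 15 -> 6 -> 36 -> 23 -> 1 -> 24
Step 7: curr=19, set curr.next=prev(15) | reversed so far: 19 -> 15 -> 6 -> 36 -> 23 -> 1 -> 24

19 -> 15 -> 6 -> 36 -> 23 -> 1 -> 24 -> None


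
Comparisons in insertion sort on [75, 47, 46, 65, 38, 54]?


Algorithm: insertion sort
Input: [75, 47, 46, 65, 38, 54]
Sorted: [38, 46, 47, 54, 65, 75]

12


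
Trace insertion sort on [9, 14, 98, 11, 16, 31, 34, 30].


Initial: [9, 14, 98, 11, 16, 31, 34, 30]
Insert 14: [9, 14, 98, 11, 16, 31, 34, 30]
Insert 98: [9, 14, 98, 11, 16, 31, 34, 30]
Insert 11: [9, 11, 14, 98, 16, 31, 34, 30]
Insert 16: [9, 11, 14, 16, 98, 31, 34, 30]
Insert 31: [9, 11, 14, 16, 31, 98, 34, 30]
Insert 34: [9, 11, 14, 16, 31, 34, 98, 30]
Insert 30: [9, 11, 14, 16, 30, 31, 34, 98]

Sorted: [9, 11, 14, 16, 30, 31, 34, 98]


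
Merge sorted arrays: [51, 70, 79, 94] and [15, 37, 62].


Take 15 from B
Take 37 from B
Take 51 from A
Take 62 from B

Merged: [15, 37, 51, 62, 70, 79, 94]


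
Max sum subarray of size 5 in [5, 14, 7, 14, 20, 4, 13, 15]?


[0:5]: 60
[1:6]: 59
[2:7]: 58
[3:8]: 66

Max: 66 at [3:8]


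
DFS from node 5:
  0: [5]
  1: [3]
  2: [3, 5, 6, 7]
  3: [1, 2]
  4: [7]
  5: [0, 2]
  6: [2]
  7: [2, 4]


Visit 5, push [2, 0]
Visit 0, push []
Visit 2, push [7, 6, 3]
Visit 3, push [1]
Visit 1, push []
Visit 6, push []
Visit 7, push [4]
Visit 4, push []

DFS order: [5, 0, 2, 3, 1, 6, 7, 4]


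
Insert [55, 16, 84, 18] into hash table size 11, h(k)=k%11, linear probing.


Insert 55: h=0 -> slot 0
Insert 16: h=5 -> slot 5
Insert 84: h=7 -> slot 7
Insert 18: h=7, 1 probes -> slot 8

Table: [55, None, None, None, None, 16, None, 84, 18, None, None]


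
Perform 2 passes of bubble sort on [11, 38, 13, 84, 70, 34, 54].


Initial: [11, 38, 13, 84, 70, 34, 54]
Pass 1: [11, 13, 38, 70, 34, 54, 84] (4 swaps)
Pass 2: [11, 13, 38, 34, 54, 70, 84] (2 swaps)

After 2 passes: [11, 13, 38, 34, 54, 70, 84]


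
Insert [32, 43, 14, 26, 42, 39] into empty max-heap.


Insert 32: [32]
Insert 43: [43, 32]
Insert 14: [43, 32, 14]
Insert 26: [43, 32, 14, 26]
Insert 42: [43, 42, 14, 26, 32]
Insert 39: [43, 42, 39, 26, 32, 14]

Final heap: [43, 42, 39, 26, 32, 14]


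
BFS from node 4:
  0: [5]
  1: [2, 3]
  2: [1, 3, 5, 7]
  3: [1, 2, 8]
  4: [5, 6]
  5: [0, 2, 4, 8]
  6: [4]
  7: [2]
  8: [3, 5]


Visit 4, enqueue [5, 6]
Visit 5, enqueue [0, 2, 8]
Visit 6, enqueue []
Visit 0, enqueue []
Visit 2, enqueue [1, 3, 7]
Visit 8, enqueue []
Visit 1, enqueue []
Visit 3, enqueue []
Visit 7, enqueue []

BFS order: [4, 5, 6, 0, 2, 8, 1, 3, 7]


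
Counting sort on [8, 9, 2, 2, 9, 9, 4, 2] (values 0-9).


Input: [8, 9, 2, 2, 9, 9, 4, 2]
Counts: [0, 0, 3, 0, 1, 0, 0, 0, 1, 3]

Sorted: [2, 2, 2, 4, 8, 9, 9, 9]


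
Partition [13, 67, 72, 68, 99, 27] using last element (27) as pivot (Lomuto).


Pivot: 27
  13 <= 27: advance i (no swap)
Place pivot at 1: [13, 27, 72, 68, 99, 67]

Partitioned: [13, 27, 72, 68, 99, 67]


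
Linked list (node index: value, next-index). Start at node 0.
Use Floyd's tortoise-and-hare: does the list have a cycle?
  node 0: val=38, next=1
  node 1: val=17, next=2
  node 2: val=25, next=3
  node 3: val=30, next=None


Floyd's tortoise (slow, +1) and hare (fast, +2):
  init: slow=0, fast=0
  step 1: slow=1, fast=2
  step 2: fast 2->3->None, no cycle

Cycle: no


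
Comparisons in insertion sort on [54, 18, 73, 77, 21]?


Algorithm: insertion sort
Input: [54, 18, 73, 77, 21]
Sorted: [18, 21, 54, 73, 77]

7


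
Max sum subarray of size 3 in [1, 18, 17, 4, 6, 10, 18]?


[0:3]: 36
[1:4]: 39
[2:5]: 27
[3:6]: 20
[4:7]: 34

Max: 39 at [1:4]


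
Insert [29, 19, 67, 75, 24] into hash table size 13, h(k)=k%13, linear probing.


Insert 29: h=3 -> slot 3
Insert 19: h=6 -> slot 6
Insert 67: h=2 -> slot 2
Insert 75: h=10 -> slot 10
Insert 24: h=11 -> slot 11

Table: [None, None, 67, 29, None, None, 19, None, None, None, 75, 24, None]


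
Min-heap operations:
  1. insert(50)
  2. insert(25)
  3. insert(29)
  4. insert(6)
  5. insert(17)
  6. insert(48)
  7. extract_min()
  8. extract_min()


insert(50) -> [50]
insert(25) -> [25, 50]
insert(29) -> [25, 50, 29]
insert(6) -> [6, 25, 29, 50]
insert(17) -> [6, 17, 29, 50, 25]
insert(48) -> [6, 17, 29, 50, 25, 48]
extract_min()->6, [17, 25, 29, 50, 48]
extract_min()->17, [25, 48, 29, 50]

Final heap: [25, 48, 29, 50]


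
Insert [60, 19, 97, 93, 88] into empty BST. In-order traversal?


Insert 60: root
Insert 19: L from 60
Insert 97: R from 60
Insert 93: R from 60 -> L from 97
Insert 88: R from 60 -> L from 97 -> L from 93

In-order: [19, 60, 88, 93, 97]


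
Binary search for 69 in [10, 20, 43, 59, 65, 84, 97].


Step 1: lo=0, hi=6, mid=3, val=59
Step 2: lo=4, hi=6, mid=5, val=84
Step 3: lo=4, hi=4, mid=4, val=65

Not found


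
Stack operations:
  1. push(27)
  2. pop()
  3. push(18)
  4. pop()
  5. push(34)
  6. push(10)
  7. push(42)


push(27) -> [27]
pop()->27, []
push(18) -> [18]
pop()->18, []
push(34) -> [34]
push(10) -> [34, 10]
push(42) -> [34, 10, 42]

Final stack: [34, 10, 42]


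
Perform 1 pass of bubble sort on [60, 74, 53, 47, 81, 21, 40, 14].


Initial: [60, 74, 53, 47, 81, 21, 40, 14]
Pass 1: [60, 53, 47, 74, 21, 40, 14, 81] (5 swaps)

After 1 pass: [60, 53, 47, 74, 21, 40, 14, 81]


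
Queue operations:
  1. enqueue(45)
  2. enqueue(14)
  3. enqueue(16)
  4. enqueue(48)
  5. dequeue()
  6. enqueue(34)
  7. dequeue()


enqueue(45) -> [45]
enqueue(14) -> [45, 14]
enqueue(16) -> [45, 14, 16]
enqueue(48) -> [45, 14, 16, 48]
dequeue()->45, [14, 16, 48]
enqueue(34) -> [14, 16, 48, 34]
dequeue()->14, [16, 48, 34]

Final queue: [16, 48, 34]


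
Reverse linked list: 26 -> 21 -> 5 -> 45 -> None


Step 1: curr=26, set curr.next=prev(None) | reversed so far: 26
Step 2: curr=21, set curr.next=prev(26) | reversed so far: 21 -> 26
Step 3: curr=5, set curr.next=prev(21) | reversed so far: 5 -> 21 -> 26
Step 4: curr=45, set curr.next=prev(5) | reversed so far: 45 -> 5 -> 21 -> 26

45 -> 5 -> 21 -> 26 -> None


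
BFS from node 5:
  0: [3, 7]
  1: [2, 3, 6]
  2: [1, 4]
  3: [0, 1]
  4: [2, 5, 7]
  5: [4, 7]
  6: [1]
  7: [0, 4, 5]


Visit 5, enqueue [4, 7]
Visit 4, enqueue [2]
Visit 7, enqueue [0]
Visit 2, enqueue [1]
Visit 0, enqueue [3]
Visit 1, enqueue [6]
Visit 3, enqueue []
Visit 6, enqueue []

BFS order: [5, 4, 7, 2, 0, 1, 3, 6]


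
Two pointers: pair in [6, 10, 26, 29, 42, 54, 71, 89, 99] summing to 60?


lo=0(6)+hi=8(99)=105
lo=0(6)+hi=7(89)=95
lo=0(6)+hi=6(71)=77
lo=0(6)+hi=5(54)=60

Yes: 6+54=60


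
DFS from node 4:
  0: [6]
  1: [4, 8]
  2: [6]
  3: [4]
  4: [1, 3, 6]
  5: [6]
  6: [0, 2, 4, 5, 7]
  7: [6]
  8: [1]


Visit 4, push [6, 3, 1]
Visit 1, push [8]
Visit 8, push []
Visit 3, push []
Visit 6, push [7, 5, 2, 0]
Visit 0, push []
Visit 2, push []
Visit 5, push []
Visit 7, push []

DFS order: [4, 1, 8, 3, 6, 0, 2, 5, 7]


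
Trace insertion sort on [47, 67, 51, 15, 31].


Initial: [47, 67, 51, 15, 31]
Insert 67: [47, 67, 51, 15, 31]
Insert 51: [47, 51, 67, 15, 31]
Insert 15: [15, 47, 51, 67, 31]
Insert 31: [15, 31, 47, 51, 67]

Sorted: [15, 31, 47, 51, 67]


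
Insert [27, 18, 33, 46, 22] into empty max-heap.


Insert 27: [27]
Insert 18: [27, 18]
Insert 33: [33, 18, 27]
Insert 46: [46, 33, 27, 18]
Insert 22: [46, 33, 27, 18, 22]

Final heap: [46, 33, 27, 18, 22]


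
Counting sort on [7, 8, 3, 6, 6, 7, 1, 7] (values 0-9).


Input: [7, 8, 3, 6, 6, 7, 1, 7]
Counts: [0, 1, 0, 1, 0, 0, 2, 3, 1, 0]

Sorted: [1, 3, 6, 6, 7, 7, 7, 8]


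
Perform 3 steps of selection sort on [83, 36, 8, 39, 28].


Initial: [83, 36, 8, 39, 28]
Step 1: min=8 at 2
  Swap: [8, 36, 83, 39, 28]
Step 2: min=28 at 4
  Swap: [8, 28, 83, 39, 36]
Step 3: min=36 at 4
  Swap: [8, 28, 36, 39, 83]

After 3 steps: [8, 28, 36, 39, 83]


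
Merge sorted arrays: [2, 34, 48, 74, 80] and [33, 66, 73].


Take 2 from A
Take 33 from B
Take 34 from A
Take 48 from A
Take 66 from B
Take 73 from B

Merged: [2, 33, 34, 48, 66, 73, 74, 80]


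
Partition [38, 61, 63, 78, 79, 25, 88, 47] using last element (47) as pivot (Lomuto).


Pivot: 47
  38 <= 47: advance i (no swap)
  25 <= 47: swap -> [38, 25, 63, 78, 79, 61, 88, 47]
Place pivot at 2: [38, 25, 47, 78, 79, 61, 88, 63]

Partitioned: [38, 25, 47, 78, 79, 61, 88, 63]


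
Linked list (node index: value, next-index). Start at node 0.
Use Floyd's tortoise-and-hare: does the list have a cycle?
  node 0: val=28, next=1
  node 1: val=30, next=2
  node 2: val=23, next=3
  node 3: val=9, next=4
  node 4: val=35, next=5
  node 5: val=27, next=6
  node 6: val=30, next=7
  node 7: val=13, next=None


Floyd's tortoise (slow, +1) and hare (fast, +2):
  init: slow=0, fast=0
  step 1: slow=1, fast=2
  step 2: slow=2, fast=4
  step 3: slow=3, fast=6
  step 4: fast 6->7->None, no cycle

Cycle: no
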